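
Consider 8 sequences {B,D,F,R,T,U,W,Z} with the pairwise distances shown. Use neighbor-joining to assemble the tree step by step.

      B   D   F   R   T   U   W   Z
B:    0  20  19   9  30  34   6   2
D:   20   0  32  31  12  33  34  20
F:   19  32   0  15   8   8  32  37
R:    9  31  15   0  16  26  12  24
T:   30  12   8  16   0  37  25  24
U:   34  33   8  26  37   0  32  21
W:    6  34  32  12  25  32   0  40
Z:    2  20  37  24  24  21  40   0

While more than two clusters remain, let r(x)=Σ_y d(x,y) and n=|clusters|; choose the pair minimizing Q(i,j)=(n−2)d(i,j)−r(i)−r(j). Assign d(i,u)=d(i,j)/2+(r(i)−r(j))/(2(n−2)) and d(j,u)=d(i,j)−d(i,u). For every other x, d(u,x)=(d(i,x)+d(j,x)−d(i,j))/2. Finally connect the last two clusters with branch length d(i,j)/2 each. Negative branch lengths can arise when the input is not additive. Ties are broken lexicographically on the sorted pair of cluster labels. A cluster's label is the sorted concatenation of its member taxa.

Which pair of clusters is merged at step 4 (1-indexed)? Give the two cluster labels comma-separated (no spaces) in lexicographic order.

1. join F+U (d=8, Q=-294) ⇒ FU; edges |F|=2/3, |U|=22/3
  updated: d(B,FU)=45/2, d(D,FU)=57/2, d(FU,R)=33/2, d(FU,T)=37/2, d(FU,W)=28, d(FU,Z)=25
2. join B+Z (d=2, Q=-429/2) ⇒ BZ; edges |B|=-71/20, |Z|=111/20
  updated: d(BZ,D)=19, d(BZ,FU)=91/4, d(BZ,R)=31/2, d(BZ,T)=26, d(BZ,W)=22
3. join D+T (d=12, Q=-174) ⇒ DT; edges |D|=75/8, |T|=21/8
  updated: d(BZ,DT)=33/2, d(DT,FU)=35/2, d(DT,R)=35/2, d(DT,W)=47/2
4. join R+W (d=12, Q=-111) ⇒ RW; edges |R|=2, |W|=10
  updated: d(BZ,RW)=51/4, d(DT,RW)=29/2, d(FU,RW)=65/4
5. join BZ+RW (d=51/4, Q=-70) ⇒ BRWZ; edges |BZ|=17/2, |RW|=17/4
  updated: d(BRWZ,DT)=73/8, d(BRWZ,FU)=105/8
6. join BRWZ+DT (d=73/8, Q=-159/4) ⇒ BDRTWZ; edges |BRWZ|=19/8, |DT|=27/4
  updated: d(BDRTWZ,FU)=43/4
7. join BDRTWZ+FU (d=43/4) ⇒ BDFRTUWZ; edges |BDRTWZ|=43/8, |FU|=43/8
final tree: ((((B:-71/20,Z:111/20):17/2,(R:2,W:10):17/4):19/8,(D:75/8,T:21/8):27/4):43/8,(F:2/3,U:22/3):43/8)
total length: 533/8

R,W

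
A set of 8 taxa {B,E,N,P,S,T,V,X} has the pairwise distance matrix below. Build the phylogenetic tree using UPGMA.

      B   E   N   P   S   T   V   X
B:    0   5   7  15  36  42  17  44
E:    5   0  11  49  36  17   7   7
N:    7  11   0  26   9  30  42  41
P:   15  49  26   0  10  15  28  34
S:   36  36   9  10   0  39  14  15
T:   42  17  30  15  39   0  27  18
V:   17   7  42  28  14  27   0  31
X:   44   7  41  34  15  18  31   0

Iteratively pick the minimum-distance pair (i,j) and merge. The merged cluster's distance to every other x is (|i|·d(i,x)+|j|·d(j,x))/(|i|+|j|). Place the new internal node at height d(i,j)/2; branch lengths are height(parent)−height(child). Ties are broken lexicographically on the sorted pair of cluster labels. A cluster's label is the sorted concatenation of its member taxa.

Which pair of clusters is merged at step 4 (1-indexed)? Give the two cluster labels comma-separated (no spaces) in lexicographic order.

step 1: merge (B,E) at d=5; branch lengths B→5/2, E→5/2; new cluster BE
  updated: d(BE,N)=9, d(BE,P)=32, d(BE,S)=36, d(BE,T)=59/2, d(BE,V)=12, d(BE,X)=51/2
step 2: merge (BE,N) at d=9; branch lengths BE→2, N→9/2; new cluster BEN
  updated: d(BEN,P)=30, d(BEN,S)=27, d(BEN,T)=89/3, d(BEN,V)=22, d(BEN,X)=92/3
step 3: merge (P,S) at d=10; branch lengths P→5, S→5; new cluster PS
  updated: d(BEN,PS)=57/2, d(PS,T)=27, d(PS,V)=21, d(PS,X)=49/2
step 4: merge (T,X) at d=18; branch lengths T→9, X→9; new cluster TX
  updated: d(BEN,TX)=181/6, d(PS,TX)=103/4, d(TX,V)=29
step 5: merge (PS,V) at d=21; branch lengths PS→11/2, V→21/2; new cluster PSV
  updated: d(BEN,PSV)=79/3, d(PSV,TX)=161/6
step 6: merge (BEN,PSV) at d=79/3; branch lengths BEN→26/3, PSV→8/3; new cluster BENPSV
  updated: d(BENPSV,TX)=57/2
step 7: merge (BENPSV,TX) at d=57/2; branch lengths BENPSV→13/12, TX→21/4; new cluster BENPSTVX
final tree: ((((B:5/2,E:5/2):2,N:9/2):26/3,((P:5,S:5):11/2,V:21/2):8/3):13/12,(T:9,X:9):21/4)
total length: 439/6

T,X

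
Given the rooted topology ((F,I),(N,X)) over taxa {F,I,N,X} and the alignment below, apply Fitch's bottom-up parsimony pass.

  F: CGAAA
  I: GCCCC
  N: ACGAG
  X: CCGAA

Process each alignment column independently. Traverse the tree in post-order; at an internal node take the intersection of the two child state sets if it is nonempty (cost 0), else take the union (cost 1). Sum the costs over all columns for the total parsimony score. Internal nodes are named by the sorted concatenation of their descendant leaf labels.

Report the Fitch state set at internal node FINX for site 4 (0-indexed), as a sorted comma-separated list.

A

site 0, node FI: F={C} ∪ I={G} → {C,G} (+1)
site 0, node NX: N={A} ∪ X={C} → {A,C} (+1)
site 0, node FINX: FI={C,G} ∩ NX={A,C} → {C} (+0)
site 1, node FI: F={G} ∪ I={C} → {C,G} (+1)
site 1, node NX: N={C} ∩ X={C} → {C} (+0)
site 1, node FINX: FI={C,G} ∩ NX={C} → {C} (+0)
site 2, node FI: F={A} ∪ I={C} → {A,C} (+1)
site 2, node NX: N={G} ∩ X={G} → {G} (+0)
site 2, node FINX: FI={A,C} ∪ NX={G} → {A,C,G} (+1)
site 3, node FI: F={A} ∪ I={C} → {A,C} (+1)
site 3, node NX: N={A} ∩ X={A} → {A} (+0)
site 3, node FINX: FI={A,C} ∩ NX={A} → {A} (+0)
site 4, node FI: F={A} ∪ I={C} → {A,C} (+1)
site 4, node NX: N={G} ∪ X={A} → {A,G} (+1)
site 4, node FINX: FI={A,C} ∩ NX={A,G} → {A} (+0)
per-site changes: [2, 1, 2, 1, 2]; total = 8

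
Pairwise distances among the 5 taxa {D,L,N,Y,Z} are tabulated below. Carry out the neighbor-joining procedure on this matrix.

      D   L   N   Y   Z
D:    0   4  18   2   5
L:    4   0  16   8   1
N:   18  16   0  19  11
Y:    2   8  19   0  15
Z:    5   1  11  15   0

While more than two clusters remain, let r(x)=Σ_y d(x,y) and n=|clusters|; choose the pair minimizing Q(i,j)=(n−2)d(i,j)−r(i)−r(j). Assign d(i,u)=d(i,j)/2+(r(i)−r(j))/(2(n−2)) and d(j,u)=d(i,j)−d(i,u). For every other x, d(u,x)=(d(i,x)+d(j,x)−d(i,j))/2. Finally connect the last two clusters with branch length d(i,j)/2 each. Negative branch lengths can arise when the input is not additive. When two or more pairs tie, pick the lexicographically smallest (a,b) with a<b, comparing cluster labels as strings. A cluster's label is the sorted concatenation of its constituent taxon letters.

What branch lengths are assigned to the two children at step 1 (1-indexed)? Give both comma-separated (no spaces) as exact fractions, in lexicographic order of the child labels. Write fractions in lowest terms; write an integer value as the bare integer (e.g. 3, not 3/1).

iteration 1: select D,Y (d=2, Q=-67); attach at lengths (-3/2, 7/2); label the merged cluster DY
  updated: d(DY,L)=5, d(DY,N)=35/2, d(DY,Z)=9
iteration 2: select DY,L (d=5, Q=-87/2); attach at lengths (39/8, 1/8); label the merged cluster DLY
  updated: d(DLY,N)=57/4, d(DLY,Z)=5/2
iteration 3: select DLY,N (d=57/4, Q=-111/4); attach at lengths (23/8, 91/8); label the merged cluster DLNY
  updated: d(DLNY,Z)=-3/8
iteration 4: select DLNY,Z (d=-3/8); attach at lengths (-3/16, -3/16); label the merged cluster DLNYZ
final tree: ((((D:-3/2,Y:7/2):39/8,L:1/8):23/8,N:91/8):-3/16,Z:-3/16)
total length: 167/8

-3/2,7/2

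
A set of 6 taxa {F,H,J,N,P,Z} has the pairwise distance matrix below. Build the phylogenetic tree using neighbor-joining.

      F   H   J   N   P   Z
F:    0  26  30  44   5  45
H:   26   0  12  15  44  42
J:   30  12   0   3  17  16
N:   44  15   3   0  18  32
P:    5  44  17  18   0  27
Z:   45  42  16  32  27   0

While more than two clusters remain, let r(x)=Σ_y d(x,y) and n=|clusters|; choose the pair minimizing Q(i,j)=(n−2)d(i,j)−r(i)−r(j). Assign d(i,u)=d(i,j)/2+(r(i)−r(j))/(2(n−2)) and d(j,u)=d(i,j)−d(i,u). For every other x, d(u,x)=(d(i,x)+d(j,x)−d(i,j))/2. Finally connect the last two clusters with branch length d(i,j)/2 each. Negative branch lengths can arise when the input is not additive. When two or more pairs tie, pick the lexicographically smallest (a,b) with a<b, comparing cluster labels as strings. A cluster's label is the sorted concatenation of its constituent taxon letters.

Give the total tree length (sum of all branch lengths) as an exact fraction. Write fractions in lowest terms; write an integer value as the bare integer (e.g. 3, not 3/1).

473/8

iteration 1: select F,P (d=5, Q=-241); attach at lengths (59/8, -19/8); label the merged cluster FP
  updated: d(FP,H)=65/2, d(FP,J)=21, d(FP,N)=57/2, d(FP,Z)=67/2
iteration 2: select FP,Z (d=67/2, Q=-277/2); attach at lengths (185/12, 217/12); label the merged cluster FPZ
  updated: d(FPZ,H)=41/2, d(FPZ,J)=7/4, d(FPZ,N)=27/2
iteration 3: select FPZ,J (d=7/4, Q=-49); attach at lengths (45/8, -31/8); label the merged cluster FJPZ
  updated: d(FJPZ,H)=123/8, d(FJPZ,N)=59/8
iteration 4: select FJPZ,H (d=123/8, Q=-151/4); attach at lengths (31/8, 23/2); label the merged cluster FHJPZ
  updated: d(FHJPZ,N)=7/2
iteration 5: select FHJPZ,N (d=7/2); attach at lengths (7/4, 7/4); label the merged cluster FHJNPZ
final tree: (((((F:59/8,P:-19/8):185/12,Z:217/12):45/8,J:-31/8):31/8,H:23/2):7/4,N:7/4)
total length: 473/8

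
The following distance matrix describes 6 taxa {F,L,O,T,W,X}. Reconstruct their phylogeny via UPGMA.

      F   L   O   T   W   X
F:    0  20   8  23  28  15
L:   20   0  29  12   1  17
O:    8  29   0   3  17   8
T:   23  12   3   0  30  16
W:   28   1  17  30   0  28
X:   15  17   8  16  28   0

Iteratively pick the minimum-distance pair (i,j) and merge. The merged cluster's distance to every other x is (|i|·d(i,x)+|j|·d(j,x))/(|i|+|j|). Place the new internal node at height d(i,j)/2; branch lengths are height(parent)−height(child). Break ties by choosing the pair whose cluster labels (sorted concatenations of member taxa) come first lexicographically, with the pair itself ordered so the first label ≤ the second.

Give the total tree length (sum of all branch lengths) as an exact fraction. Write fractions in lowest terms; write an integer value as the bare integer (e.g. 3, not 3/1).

919/24

iteration 1: select L,W (d=1); attach at lengths (1/2, 1/2); label the merged cluster LW
  updated: d(F,LW)=24, d(LW,O)=23, d(LW,T)=21, d(LW,X)=45/2
iteration 2: select O,T (d=3); attach at lengths (3/2, 3/2); label the merged cluster OT
  updated: d(F,OT)=31/2, d(LW,OT)=22, d(OT,X)=12
iteration 3: select OT,X (d=12); attach at lengths (9/2, 6); label the merged cluster OTX
  updated: d(F,OTX)=46/3, d(LW,OTX)=133/6
iteration 4: select F,OTX (d=46/3); attach at lengths (23/3, 5/3); label the merged cluster FOTX
  updated: d(FOTX,LW)=181/8
iteration 5: select FOTX,LW (d=181/8); attach at lengths (175/48, 173/16); label the merged cluster FLOTWX
final tree: ((F:23/3,((O:3/2,T:3/2):9/2,X:6):5/3):175/48,(L:1/2,W:1/2):173/16)
total length: 919/24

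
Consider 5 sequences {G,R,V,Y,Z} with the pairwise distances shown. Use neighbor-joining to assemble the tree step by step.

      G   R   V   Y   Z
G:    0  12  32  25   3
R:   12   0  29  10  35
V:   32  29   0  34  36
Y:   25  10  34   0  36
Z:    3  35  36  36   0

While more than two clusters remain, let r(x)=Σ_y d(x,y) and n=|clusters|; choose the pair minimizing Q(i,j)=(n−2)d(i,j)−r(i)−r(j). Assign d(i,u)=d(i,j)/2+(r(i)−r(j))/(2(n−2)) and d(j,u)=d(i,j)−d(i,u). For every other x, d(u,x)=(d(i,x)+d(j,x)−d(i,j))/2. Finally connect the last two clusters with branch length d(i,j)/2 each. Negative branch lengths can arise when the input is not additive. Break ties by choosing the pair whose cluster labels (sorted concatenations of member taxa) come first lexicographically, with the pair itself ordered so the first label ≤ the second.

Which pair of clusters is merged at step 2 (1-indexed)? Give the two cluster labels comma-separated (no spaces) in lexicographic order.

1. join G+Z (d=3, Q=-173) ⇒ GZ; edges |G|=-29/6, |Z|=47/6
  updated: d(GZ,R)=22, d(GZ,V)=65/2, d(GZ,Y)=29
2. join GZ+V (d=65/2, Q=-114) ⇒ GVZ; edges |GZ|=53/4, |V|=77/4
  updated: d(GVZ,R)=37/4, d(GVZ,Y)=61/4
3. join GVZ+R (d=37/4, Q=-69/2) ⇒ GRVZ; edges |GVZ|=29/4, |R|=2
  updated: d(GRVZ,Y)=8
4. join GRVZ+Y (d=8) ⇒ GRVYZ; edges |GRVZ|=4, |Y|=4
final tree: ((((G:-29/6,Z:47/6):53/4,V:77/4):29/4,R:2):4,Y:4)
total length: 211/4

GZ,V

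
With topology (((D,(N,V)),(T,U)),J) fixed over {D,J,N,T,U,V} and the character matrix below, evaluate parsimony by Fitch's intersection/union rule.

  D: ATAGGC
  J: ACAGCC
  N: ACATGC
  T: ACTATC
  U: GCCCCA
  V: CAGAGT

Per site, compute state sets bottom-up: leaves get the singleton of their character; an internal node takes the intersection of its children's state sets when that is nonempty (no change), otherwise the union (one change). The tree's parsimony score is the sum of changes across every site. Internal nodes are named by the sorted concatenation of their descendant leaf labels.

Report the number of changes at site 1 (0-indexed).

2

NV@0: {A} ∪ {C} = {A,C} (union, +1)
DNV@0: {A} ∩ {A,C} = {A} (intersection, +0)
TU@0: {A} ∪ {G} = {A,G} (union, +1)
DNTUV@0: {A} ∩ {A,G} = {A} (intersection, +0)
DJNTUV@0: {A} ∩ {A} = {A} (intersection, +0)
NV@1: {C} ∪ {A} = {A,C} (union, +1)
DNV@1: {T} ∪ {A,C} = {A,C,T} (union, +1)
TU@1: {C} ∩ {C} = {C} (intersection, +0)
DNTUV@1: {A,C,T} ∩ {C} = {C} (intersection, +0)
DJNTUV@1: {C} ∩ {C} = {C} (intersection, +0)
NV@2: {A} ∪ {G} = {A,G} (union, +1)
DNV@2: {A} ∩ {A,G} = {A} (intersection, +0)
TU@2: {T} ∪ {C} = {C,T} (union, +1)
DNTUV@2: {A} ∪ {C,T} = {A,C,T} (union, +1)
DJNTUV@2: {A,C,T} ∩ {A} = {A} (intersection, +0)
NV@3: {T} ∪ {A} = {A,T} (union, +1)
DNV@3: {G} ∪ {A,T} = {A,G,T} (union, +1)
TU@3: {A} ∪ {C} = {A,C} (union, +1)
DNTUV@3: {A,G,T} ∩ {A,C} = {A} (intersection, +0)
DJNTUV@3: {A} ∪ {G} = {A,G} (union, +1)
NV@4: {G} ∩ {G} = {G} (intersection, +0)
DNV@4: {G} ∩ {G} = {G} (intersection, +0)
TU@4: {T} ∪ {C} = {C,T} (union, +1)
DNTUV@4: {G} ∪ {C,T} = {C,G,T} (union, +1)
DJNTUV@4: {C,G,T} ∩ {C} = {C} (intersection, +0)
NV@5: {C} ∪ {T} = {C,T} (union, +1)
DNV@5: {C} ∩ {C,T} = {C} (intersection, +0)
TU@5: {C} ∪ {A} = {A,C} (union, +1)
DNTUV@5: {C} ∩ {A,C} = {C} (intersection, +0)
DJNTUV@5: {C} ∩ {C} = {C} (intersection, +0)
per-site changes: [2, 2, 3, 4, 2, 2]; total = 15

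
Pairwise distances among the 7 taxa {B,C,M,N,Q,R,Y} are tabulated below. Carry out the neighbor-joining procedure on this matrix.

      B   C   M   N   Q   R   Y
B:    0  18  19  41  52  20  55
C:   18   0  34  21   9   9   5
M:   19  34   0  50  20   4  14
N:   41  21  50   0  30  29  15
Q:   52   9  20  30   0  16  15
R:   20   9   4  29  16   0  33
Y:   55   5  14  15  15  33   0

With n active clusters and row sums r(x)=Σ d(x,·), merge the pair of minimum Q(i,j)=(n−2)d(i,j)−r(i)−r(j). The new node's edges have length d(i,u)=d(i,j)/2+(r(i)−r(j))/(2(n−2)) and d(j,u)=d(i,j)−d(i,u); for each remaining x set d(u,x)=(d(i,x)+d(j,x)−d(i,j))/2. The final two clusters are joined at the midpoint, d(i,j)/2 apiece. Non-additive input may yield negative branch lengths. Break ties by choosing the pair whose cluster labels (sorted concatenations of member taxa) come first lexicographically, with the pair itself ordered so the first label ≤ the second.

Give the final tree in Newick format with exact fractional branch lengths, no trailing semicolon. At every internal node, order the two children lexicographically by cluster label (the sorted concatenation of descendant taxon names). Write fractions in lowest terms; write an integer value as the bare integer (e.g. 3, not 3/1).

(((((B:159/10,M:31/10):27/8,R:-7/8):99/8,Q:61/8):13/8,C:-11/8):55/16,(N:53/4,Y:7/4):55/16)

iteration 1: select B,M (d=19, Q=-251); attach at lengths (159/10, 31/10); label the merged cluster BM
  updated: d(BM,C)=33/2, d(BM,N)=36, d(BM,Q)=53/2, d(BM,R)=5/2, d(BM,Y)=25
iteration 2: select BM,R (d=5/2, Q=-186); attach at lengths (27/8, -7/8); label the merged cluster BMR
  updated: d(BMR,C)=23/2, d(BMR,N)=125/4, d(BMR,Q)=20, d(BMR,Y)=111/4
iteration 3: select N,Y (d=15, Q=-115); attach at lengths (53/4, 7/4); label the merged cluster NY
  updated: d(BMR,NY)=22, d(C,NY)=11/2, d(NY,Q)=15
iteration 4: select BMR,Q (d=20, Q=-115/2); attach at lengths (99/8, 61/8); label the merged cluster BMQR
  updated: d(BMQR,C)=1/4, d(BMQR,NY)=17/2
iteration 5: select BMQR,C (d=1/4, Q=-57/4); attach at lengths (13/8, -11/8); label the merged cluster BCMQR
  updated: d(BCMQR,NY)=55/8
iteration 6: select BCMQR,NY (d=55/8); attach at lengths (55/16, 55/16); label the merged cluster BCMNQRY
final tree: (((((B:159/10,M:31/10):27/8,R:-7/8):99/8,Q:61/8):13/8,C:-11/8):55/16,(N:53/4,Y:7/4):55/16)
total length: 509/8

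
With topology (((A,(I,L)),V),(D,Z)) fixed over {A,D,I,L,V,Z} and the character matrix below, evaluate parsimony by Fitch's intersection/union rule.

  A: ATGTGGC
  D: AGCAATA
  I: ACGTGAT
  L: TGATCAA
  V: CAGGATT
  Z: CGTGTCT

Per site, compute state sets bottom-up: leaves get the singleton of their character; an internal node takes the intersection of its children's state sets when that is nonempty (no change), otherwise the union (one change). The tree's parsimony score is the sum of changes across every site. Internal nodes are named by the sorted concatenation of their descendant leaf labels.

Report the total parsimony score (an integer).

20

IL@0: {A} ∪ {T} = {A,T} (union, +1)
AIL@0: {A} ∩ {A,T} = {A} (intersection, +0)
AILV@0: {A} ∪ {C} = {A,C} (union, +1)
DZ@0: {A} ∪ {C} = {A,C} (union, +1)
ADILVZ@0: {A,C} ∩ {A,C} = {A,C} (intersection, +0)
IL@1: {C} ∪ {G} = {C,G} (union, +1)
AIL@1: {T} ∪ {C,G} = {C,G,T} (union, +1)
AILV@1: {C,G,T} ∪ {A} = {A,C,G,T} (union, +1)
DZ@1: {G} ∩ {G} = {G} (intersection, +0)
ADILVZ@1: {A,C,G,T} ∩ {G} = {G} (intersection, +0)
IL@2: {G} ∪ {A} = {A,G} (union, +1)
AIL@2: {G} ∩ {A,G} = {G} (intersection, +0)
AILV@2: {G} ∩ {G} = {G} (intersection, +0)
DZ@2: {C} ∪ {T} = {C,T} (union, +1)
ADILVZ@2: {G} ∪ {C,T} = {C,G,T} (union, +1)
IL@3: {T} ∩ {T} = {T} (intersection, +0)
AIL@3: {T} ∩ {T} = {T} (intersection, +0)
AILV@3: {T} ∪ {G} = {G,T} (union, +1)
DZ@3: {A} ∪ {G} = {A,G} (union, +1)
ADILVZ@3: {G,T} ∩ {A,G} = {G} (intersection, +0)
IL@4: {G} ∪ {C} = {C,G} (union, +1)
AIL@4: {G} ∩ {C,G} = {G} (intersection, +0)
AILV@4: {G} ∪ {A} = {A,G} (union, +1)
DZ@4: {A} ∪ {T} = {A,T} (union, +1)
ADILVZ@4: {A,G} ∩ {A,T} = {A} (intersection, +0)
IL@5: {A} ∩ {A} = {A} (intersection, +0)
AIL@5: {G} ∪ {A} = {A,G} (union, +1)
AILV@5: {A,G} ∪ {T} = {A,G,T} (union, +1)
DZ@5: {T} ∪ {C} = {C,T} (union, +1)
ADILVZ@5: {A,G,T} ∩ {C,T} = {T} (intersection, +0)
IL@6: {T} ∪ {A} = {A,T} (union, +1)
AIL@6: {C} ∪ {A,T} = {A,C,T} (union, +1)
AILV@6: {A,C,T} ∩ {T} = {T} (intersection, +0)
DZ@6: {A} ∪ {T} = {A,T} (union, +1)
ADILVZ@6: {T} ∩ {A,T} = {T} (intersection, +0)
per-site changes: [3, 3, 3, 2, 3, 3, 3]; total = 20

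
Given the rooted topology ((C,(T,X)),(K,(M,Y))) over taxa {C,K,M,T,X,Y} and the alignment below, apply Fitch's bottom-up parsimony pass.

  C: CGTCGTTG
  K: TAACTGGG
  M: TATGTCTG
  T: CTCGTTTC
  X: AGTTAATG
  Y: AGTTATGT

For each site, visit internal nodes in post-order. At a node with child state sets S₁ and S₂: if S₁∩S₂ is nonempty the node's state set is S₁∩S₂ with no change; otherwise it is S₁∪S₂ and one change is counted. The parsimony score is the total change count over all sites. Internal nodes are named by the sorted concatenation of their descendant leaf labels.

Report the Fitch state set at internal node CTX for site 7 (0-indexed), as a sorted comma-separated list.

G

[col 0] TX: children T:{C}, X:{A} ∪→ {A,C}; cost 1
[col 0] CTX: children C:{C}, TX:{A,C} ∩→ {C}; cost 0
[col 0] MY: children M:{T}, Y:{A} ∪→ {A,T}; cost 1
[col 0] KMY: children K:{T}, MY:{A,T} ∩→ {T}; cost 0
[col 0] CKMTXY: children CTX:{C}, KMY:{T} ∪→ {C,T}; cost 1
[col 1] TX: children T:{T}, X:{G} ∪→ {G,T}; cost 1
[col 1] CTX: children C:{G}, TX:{G,T} ∩→ {G}; cost 0
[col 1] MY: children M:{A}, Y:{G} ∪→ {A,G}; cost 1
[col 1] KMY: children K:{A}, MY:{A,G} ∩→ {A}; cost 0
[col 1] CKMTXY: children CTX:{G}, KMY:{A} ∪→ {A,G}; cost 1
[col 2] TX: children T:{C}, X:{T} ∪→ {C,T}; cost 1
[col 2] CTX: children C:{T}, TX:{C,T} ∩→ {T}; cost 0
[col 2] MY: children M:{T}, Y:{T} ∩→ {T}; cost 0
[col 2] KMY: children K:{A}, MY:{T} ∪→ {A,T}; cost 1
[col 2] CKMTXY: children CTX:{T}, KMY:{A,T} ∩→ {T}; cost 0
[col 3] TX: children T:{G}, X:{T} ∪→ {G,T}; cost 1
[col 3] CTX: children C:{C}, TX:{G,T} ∪→ {C,G,T}; cost 1
[col 3] MY: children M:{G}, Y:{T} ∪→ {G,T}; cost 1
[col 3] KMY: children K:{C}, MY:{G,T} ∪→ {C,G,T}; cost 1
[col 3] CKMTXY: children CTX:{C,G,T}, KMY:{C,G,T} ∩→ {C,G,T}; cost 0
[col 4] TX: children T:{T}, X:{A} ∪→ {A,T}; cost 1
[col 4] CTX: children C:{G}, TX:{A,T} ∪→ {A,G,T}; cost 1
[col 4] MY: children M:{T}, Y:{A} ∪→ {A,T}; cost 1
[col 4] KMY: children K:{T}, MY:{A,T} ∩→ {T}; cost 0
[col 4] CKMTXY: children CTX:{A,G,T}, KMY:{T} ∩→ {T}; cost 0
[col 5] TX: children T:{T}, X:{A} ∪→ {A,T}; cost 1
[col 5] CTX: children C:{T}, TX:{A,T} ∩→ {T}; cost 0
[col 5] MY: children M:{C}, Y:{T} ∪→ {C,T}; cost 1
[col 5] KMY: children K:{G}, MY:{C,T} ∪→ {C,G,T}; cost 1
[col 5] CKMTXY: children CTX:{T}, KMY:{C,G,T} ∩→ {T}; cost 0
[col 6] TX: children T:{T}, X:{T} ∩→ {T}; cost 0
[col 6] CTX: children C:{T}, TX:{T} ∩→ {T}; cost 0
[col 6] MY: children M:{T}, Y:{G} ∪→ {G,T}; cost 1
[col 6] KMY: children K:{G}, MY:{G,T} ∩→ {G}; cost 0
[col 6] CKMTXY: children CTX:{T}, KMY:{G} ∪→ {G,T}; cost 1
[col 7] TX: children T:{C}, X:{G} ∪→ {C,G}; cost 1
[col 7] CTX: children C:{G}, TX:{C,G} ∩→ {G}; cost 0
[col 7] MY: children M:{G}, Y:{T} ∪→ {G,T}; cost 1
[col 7] KMY: children K:{G}, MY:{G,T} ∩→ {G}; cost 0
[col 7] CKMTXY: children CTX:{G}, KMY:{G} ∩→ {G}; cost 0
per-site changes: [3, 3, 2, 4, 3, 3, 2, 2]; total = 22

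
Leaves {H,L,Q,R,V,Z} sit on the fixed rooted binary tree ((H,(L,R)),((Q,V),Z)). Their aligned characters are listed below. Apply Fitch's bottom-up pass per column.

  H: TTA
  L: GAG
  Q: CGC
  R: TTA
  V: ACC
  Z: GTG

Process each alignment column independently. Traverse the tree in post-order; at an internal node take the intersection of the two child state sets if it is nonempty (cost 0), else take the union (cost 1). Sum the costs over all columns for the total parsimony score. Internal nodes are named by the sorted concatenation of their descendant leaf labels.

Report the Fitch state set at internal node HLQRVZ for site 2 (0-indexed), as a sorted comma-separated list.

A,C,G

site 0, node LR: L={G} ∪ R={T} → {G,T} (+1)
site 0, node HLR: H={T} ∩ LR={G,T} → {T} (+0)
site 0, node QV: Q={C} ∪ V={A} → {A,C} (+1)
site 0, node QVZ: QV={A,C} ∪ Z={G} → {A,C,G} (+1)
site 0, node HLQRVZ: HLR={T} ∪ QVZ={A,C,G} → {A,C,G,T} (+1)
site 1, node LR: L={A} ∪ R={T} → {A,T} (+1)
site 1, node HLR: H={T} ∩ LR={A,T} → {T} (+0)
site 1, node QV: Q={G} ∪ V={C} → {C,G} (+1)
site 1, node QVZ: QV={C,G} ∪ Z={T} → {C,G,T} (+1)
site 1, node HLQRVZ: HLR={T} ∩ QVZ={C,G,T} → {T} (+0)
site 2, node LR: L={G} ∪ R={A} → {A,G} (+1)
site 2, node HLR: H={A} ∩ LR={A,G} → {A} (+0)
site 2, node QV: Q={C} ∩ V={C} → {C} (+0)
site 2, node QVZ: QV={C} ∪ Z={G} → {C,G} (+1)
site 2, node HLQRVZ: HLR={A} ∪ QVZ={C,G} → {A,C,G} (+1)
per-site changes: [4, 3, 3]; total = 10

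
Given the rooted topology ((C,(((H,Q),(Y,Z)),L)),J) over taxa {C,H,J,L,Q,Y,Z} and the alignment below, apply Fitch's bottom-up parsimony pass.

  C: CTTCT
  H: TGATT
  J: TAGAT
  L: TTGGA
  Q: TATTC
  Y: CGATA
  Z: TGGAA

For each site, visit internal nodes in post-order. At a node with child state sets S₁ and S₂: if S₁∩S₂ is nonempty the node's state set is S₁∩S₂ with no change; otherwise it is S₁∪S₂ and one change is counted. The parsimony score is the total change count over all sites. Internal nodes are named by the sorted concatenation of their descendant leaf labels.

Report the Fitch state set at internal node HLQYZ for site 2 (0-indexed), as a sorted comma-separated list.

HQ@0: {T} ∩ {T} = {T} (intersection, +0)
YZ@0: {C} ∪ {T} = {C,T} (union, +1)
HQYZ@0: {T} ∩ {C,T} = {T} (intersection, +0)
HLQYZ@0: {T} ∩ {T} = {T} (intersection, +0)
CHLQYZ@0: {C} ∪ {T} = {C,T} (union, +1)
CHJLQYZ@0: {C,T} ∩ {T} = {T} (intersection, +0)
HQ@1: {G} ∪ {A} = {A,G} (union, +1)
YZ@1: {G} ∩ {G} = {G} (intersection, +0)
HQYZ@1: {A,G} ∩ {G} = {G} (intersection, +0)
HLQYZ@1: {G} ∪ {T} = {G,T} (union, +1)
CHLQYZ@1: {T} ∩ {G,T} = {T} (intersection, +0)
CHJLQYZ@1: {T} ∪ {A} = {A,T} (union, +1)
HQ@2: {A} ∪ {T} = {A,T} (union, +1)
YZ@2: {A} ∪ {G} = {A,G} (union, +1)
HQYZ@2: {A,T} ∩ {A,G} = {A} (intersection, +0)
HLQYZ@2: {A} ∪ {G} = {A,G} (union, +1)
CHLQYZ@2: {T} ∪ {A,G} = {A,G,T} (union, +1)
CHJLQYZ@2: {A,G,T} ∩ {G} = {G} (intersection, +0)
HQ@3: {T} ∩ {T} = {T} (intersection, +0)
YZ@3: {T} ∪ {A} = {A,T} (union, +1)
HQYZ@3: {T} ∩ {A,T} = {T} (intersection, +0)
HLQYZ@3: {T} ∪ {G} = {G,T} (union, +1)
CHLQYZ@3: {C} ∪ {G,T} = {C,G,T} (union, +1)
CHJLQYZ@3: {C,G,T} ∪ {A} = {A,C,G,T} (union, +1)
HQ@4: {T} ∪ {C} = {C,T} (union, +1)
YZ@4: {A} ∩ {A} = {A} (intersection, +0)
HQYZ@4: {C,T} ∪ {A} = {A,C,T} (union, +1)
HLQYZ@4: {A,C,T} ∩ {A} = {A} (intersection, +0)
CHLQYZ@4: {T} ∪ {A} = {A,T} (union, +1)
CHJLQYZ@4: {A,T} ∩ {T} = {T} (intersection, +0)
per-site changes: [2, 3, 4, 4, 3]; total = 16

A,G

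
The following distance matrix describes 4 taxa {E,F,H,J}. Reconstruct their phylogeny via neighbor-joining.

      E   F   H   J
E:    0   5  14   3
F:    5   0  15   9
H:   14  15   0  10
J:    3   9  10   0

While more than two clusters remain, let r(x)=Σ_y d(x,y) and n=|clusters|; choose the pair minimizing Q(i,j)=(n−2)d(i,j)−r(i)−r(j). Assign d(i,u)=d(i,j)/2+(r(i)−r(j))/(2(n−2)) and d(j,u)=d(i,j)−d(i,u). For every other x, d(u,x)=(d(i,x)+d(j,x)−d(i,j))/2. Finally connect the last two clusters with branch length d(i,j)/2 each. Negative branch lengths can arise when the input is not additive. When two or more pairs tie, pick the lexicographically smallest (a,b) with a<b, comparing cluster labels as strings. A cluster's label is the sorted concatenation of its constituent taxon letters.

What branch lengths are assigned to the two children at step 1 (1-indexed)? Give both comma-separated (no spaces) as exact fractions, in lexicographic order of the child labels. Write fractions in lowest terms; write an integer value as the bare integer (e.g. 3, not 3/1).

3/4,17/4

iteration 1: select E,F (d=5, Q=-41); attach at lengths (3/4, 17/4); label the merged cluster EF
  updated: d(EF,H)=12, d(EF,J)=7/2
iteration 2: select EF,H (d=12, Q=-51/2); attach at lengths (11/4, 37/4); label the merged cluster EFH
  updated: d(EFH,J)=3/4
iteration 3: select EFH,J (d=3/4); attach at lengths (3/8, 3/8); label the merged cluster EFHJ
final tree: (((E:3/4,F:17/4):11/4,H:37/4):3/8,J:3/8)
total length: 71/4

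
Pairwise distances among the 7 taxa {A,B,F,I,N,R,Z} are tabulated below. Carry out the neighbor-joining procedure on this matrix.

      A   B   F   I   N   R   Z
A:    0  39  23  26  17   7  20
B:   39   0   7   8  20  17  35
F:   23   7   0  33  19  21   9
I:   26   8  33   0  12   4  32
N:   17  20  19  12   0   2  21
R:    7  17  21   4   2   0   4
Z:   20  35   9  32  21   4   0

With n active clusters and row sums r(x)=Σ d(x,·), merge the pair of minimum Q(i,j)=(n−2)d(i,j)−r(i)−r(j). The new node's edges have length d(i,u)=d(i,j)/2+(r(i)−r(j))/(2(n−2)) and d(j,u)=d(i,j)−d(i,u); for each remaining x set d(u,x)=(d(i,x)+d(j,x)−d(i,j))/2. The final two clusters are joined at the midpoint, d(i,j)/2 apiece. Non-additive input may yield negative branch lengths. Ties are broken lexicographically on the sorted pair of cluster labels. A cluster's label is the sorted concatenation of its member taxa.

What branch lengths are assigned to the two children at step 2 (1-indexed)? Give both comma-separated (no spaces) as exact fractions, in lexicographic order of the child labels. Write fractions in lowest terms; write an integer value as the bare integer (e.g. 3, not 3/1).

iteration 1: select B,F (d=7, Q=-203); attach at lengths (49/10, 21/10); label the merged cluster BF
  updated: d(A,BF)=55/2, d(BF,I)=17, d(BF,N)=16, d(BF,R)=31/2, d(BF,Z)=37/2
iteration 2: select BF,I (d=17, Q=-235/2); attach at lengths (143/16, 129/16); label the merged cluster BFI
  updated: d(A,BFI)=73/4, d(BFI,N)=11/2, d(BFI,R)=5/4, d(BFI,Z)=67/4
iteration 3: select BFI,N (d=11/2, Q=-283/4); attach at lengths (17/8, 27/8); label the merged cluster BFIN
  updated: d(A,BFIN)=119/8, d(BFIN,R)=-9/8, d(BFIN,Z)=129/8
iteration 4: select A,BFIN (d=119/8, Q=-42); attach at lengths (167/16, 71/16); label the merged cluster ABFIN
  updated: d(ABFIN,R)=-9/2, d(ABFIN,Z)=85/8
iteration 5: select ABFIN,R (d=-9/2, Q=-81/8); attach at lengths (17/16, -89/16); label the merged cluster ABFINR
  updated: d(ABFINR,Z)=153/16
iteration 6: select ABFINR,Z (d=153/16); attach at lengths (153/32, 153/32); label the merged cluster ABFINRZ
final tree: (((A:167/16,(((B:49/10,F:21/10):143/16,I:129/16):17/8,N:27/8):71/16):17/16,R:-89/16):153/32,Z:153/32)
total length: 791/16

143/16,129/16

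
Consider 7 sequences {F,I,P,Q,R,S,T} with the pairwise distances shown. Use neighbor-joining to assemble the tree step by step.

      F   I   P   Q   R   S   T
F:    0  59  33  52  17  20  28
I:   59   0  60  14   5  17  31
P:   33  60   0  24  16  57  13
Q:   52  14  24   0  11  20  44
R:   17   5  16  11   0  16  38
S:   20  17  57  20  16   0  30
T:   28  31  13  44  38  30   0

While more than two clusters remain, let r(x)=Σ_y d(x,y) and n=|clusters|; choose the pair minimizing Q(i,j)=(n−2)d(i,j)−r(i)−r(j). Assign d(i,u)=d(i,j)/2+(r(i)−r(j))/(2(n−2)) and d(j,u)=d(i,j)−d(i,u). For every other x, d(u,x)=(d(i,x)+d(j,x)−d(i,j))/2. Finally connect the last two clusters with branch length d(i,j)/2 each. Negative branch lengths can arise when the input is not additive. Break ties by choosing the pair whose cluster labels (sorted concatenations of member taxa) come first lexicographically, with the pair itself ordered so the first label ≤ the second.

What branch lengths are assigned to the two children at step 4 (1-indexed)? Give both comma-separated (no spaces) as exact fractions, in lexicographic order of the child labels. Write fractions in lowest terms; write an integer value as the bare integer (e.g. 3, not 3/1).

iteration 1: select P,T (d=13, Q=-322); attach at lengths (42/5, 23/5); label the merged cluster PT
  updated: d(F,PT)=24, d(I,PT)=39, d(PT,Q)=55/2, d(PT,R)=41/2, d(PT,S)=37
iteration 2: select F,PT (d=24, Q=-224); attach at lengths (15, 9); label the merged cluster FPT
  updated: d(FPT,I)=37, d(FPT,Q)=111/4, d(FPT,R)=27/4, d(FPT,S)=33/2
iteration 3: select FPT,S (d=33/2, Q=-108); attach at lengths (34/3, 31/6); label the merged cluster FPST
  updated: d(FPST,I)=75/4, d(FPST,Q)=125/8, d(FPST,R)=25/8
iteration 4: select FPST,R (d=25/8, Q=-403/8); attach at lengths (197/32, -97/32); label the merged cluster FPRST
  updated: d(FPRST,I)=165/16, d(FPRST,Q)=47/4
iteration 5: select FPRST,I (d=165/16, Q=-577/16); attach at lengths (129/32, 201/32); label the merged cluster FIPRST
  updated: d(FIPRST,Q)=247/32
iteration 6: select FIPRST,Q (d=247/32); attach at lengths (247/64, 247/64); label the merged cluster FIPQRST
final tree: (((((F:15,(P:42/5,T:23/5):9):34/3,S:31/6):197/32,R:-97/32):129/32,I:201/32):247/64,Q:247/64)
total length: 2389/32

197/32,-97/32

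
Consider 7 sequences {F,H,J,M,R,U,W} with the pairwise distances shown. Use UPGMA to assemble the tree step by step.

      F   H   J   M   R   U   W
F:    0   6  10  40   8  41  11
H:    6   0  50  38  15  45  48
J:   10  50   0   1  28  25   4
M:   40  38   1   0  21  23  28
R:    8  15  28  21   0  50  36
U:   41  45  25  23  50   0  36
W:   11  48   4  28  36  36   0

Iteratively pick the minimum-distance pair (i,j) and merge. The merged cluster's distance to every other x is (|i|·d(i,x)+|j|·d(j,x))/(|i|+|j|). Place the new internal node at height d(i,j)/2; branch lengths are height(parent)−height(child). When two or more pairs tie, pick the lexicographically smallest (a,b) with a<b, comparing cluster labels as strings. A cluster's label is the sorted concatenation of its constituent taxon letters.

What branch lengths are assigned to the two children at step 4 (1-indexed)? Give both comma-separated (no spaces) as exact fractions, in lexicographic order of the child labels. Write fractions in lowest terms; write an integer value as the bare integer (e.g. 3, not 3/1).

15/2,8

iteration 1: select J,M (d=1); attach at lengths (1/2, 1/2); label the merged cluster JM
  updated: d(F,JM)=25, d(H,JM)=44, d(JM,R)=49/2, d(JM,U)=24, d(JM,W)=16
iteration 2: select F,H (d=6); attach at lengths (3, 3); label the merged cluster FH
  updated: d(FH,JM)=69/2, d(FH,R)=23/2, d(FH,U)=43, d(FH,W)=59/2
iteration 3: select FH,R (d=23/2); attach at lengths (11/4, 23/4); label the merged cluster FHR
  updated: d(FHR,JM)=187/6, d(FHR,U)=136/3, d(FHR,W)=95/3
iteration 4: select JM,W (d=16); attach at lengths (15/2, 8); label the merged cluster JMW
  updated: d(FHR,JMW)=94/3, d(JMW,U)=28
iteration 5: select JMW,U (d=28); attach at lengths (6, 14); label the merged cluster JMUW
  updated: d(FHR,JMUW)=209/6
iteration 6: select FHR,JMUW (d=209/6); attach at lengths (35/3, 41/12); label the merged cluster FHJMRUW
final tree: (((F:3,H:3):11/4,R:23/4):35/3,(((J:1/2,M:1/2):15/2,W:8):6,U:14):41/12)
total length: 793/12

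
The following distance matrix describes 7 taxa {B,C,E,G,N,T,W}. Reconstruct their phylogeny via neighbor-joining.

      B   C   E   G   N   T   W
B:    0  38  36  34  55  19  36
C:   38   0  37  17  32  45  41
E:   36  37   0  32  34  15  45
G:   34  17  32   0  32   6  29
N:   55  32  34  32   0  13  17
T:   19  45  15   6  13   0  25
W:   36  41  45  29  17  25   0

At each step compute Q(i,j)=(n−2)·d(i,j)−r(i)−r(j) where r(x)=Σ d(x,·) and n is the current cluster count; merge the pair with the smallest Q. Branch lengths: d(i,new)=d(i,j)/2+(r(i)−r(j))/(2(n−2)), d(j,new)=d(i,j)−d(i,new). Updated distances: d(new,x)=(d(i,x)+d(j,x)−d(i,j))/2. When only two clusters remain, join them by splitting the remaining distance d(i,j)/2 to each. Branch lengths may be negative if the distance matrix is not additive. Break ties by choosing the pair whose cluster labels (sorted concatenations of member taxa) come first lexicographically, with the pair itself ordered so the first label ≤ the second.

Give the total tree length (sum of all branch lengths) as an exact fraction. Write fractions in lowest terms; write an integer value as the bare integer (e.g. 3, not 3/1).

1. join N+W (d=17, Q=-291) ⇒ NW; edges |N|=15/2, |W|=19/2
  updated: d(B,NW)=37, d(C,NW)=28, d(E,NW)=31, d(G,NW)=22, d(NW,T)=21/2
2. join C+G (d=17, Q=-208) ⇒ CG; edges |C|=61/4, |G|=7/4
  updated: d(B,CG)=55/2, d(CG,E)=26, d(CG,NW)=33/2, d(CG,T)=17
3. join CG+NW (d=33/2, Q=-265/2) ⇒ CGNW; edges |CG|=83/12, |NW|=115/12
  updated: d(B,CGNW)=24, d(CGNW,E)=81/4, d(CGNW,T)=11/2
4. join B+CGNW (d=24, Q=-323/4) ⇒ BCGNW; edges |B|=309/16, |CGNW|=75/16
  updated: d(BCGNW,E)=129/8, d(BCGNW,T)=1/4
5. join BCGNW+E (d=129/8, Q=-251/8) ⇒ BCEGNW; edges |BCGNW|=11/16, |E|=247/16
  updated: d(BCEGNW,T)=-7/16
6. join BCEGNW+T (d=-7/16) ⇒ BCEGNTW; edges |BCEGNW|=-7/32, |T|=-7/32
final tree: (((B:309/16,((C:61/4,G:7/4):83/12,(N:15/2,W:19/2):115/12):75/16):11/16,E:247/16):-7/32,T:-7/32)
total length: 1443/16

1443/16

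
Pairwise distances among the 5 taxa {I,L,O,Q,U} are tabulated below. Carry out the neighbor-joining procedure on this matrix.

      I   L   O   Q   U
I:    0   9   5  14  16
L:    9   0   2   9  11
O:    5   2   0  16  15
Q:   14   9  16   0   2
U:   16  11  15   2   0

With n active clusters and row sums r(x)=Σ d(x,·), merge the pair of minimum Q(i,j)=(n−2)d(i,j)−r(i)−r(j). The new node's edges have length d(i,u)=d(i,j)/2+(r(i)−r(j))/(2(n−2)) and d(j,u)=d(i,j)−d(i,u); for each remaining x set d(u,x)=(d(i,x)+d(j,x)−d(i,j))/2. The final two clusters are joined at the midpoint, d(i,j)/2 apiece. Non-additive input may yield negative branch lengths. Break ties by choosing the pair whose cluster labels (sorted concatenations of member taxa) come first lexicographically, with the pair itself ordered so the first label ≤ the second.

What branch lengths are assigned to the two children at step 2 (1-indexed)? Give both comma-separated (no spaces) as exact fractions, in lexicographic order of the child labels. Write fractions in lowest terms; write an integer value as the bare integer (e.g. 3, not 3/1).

33/8,7/8

1. join Q+U (d=2, Q=-79) ⇒ QU; edges |Q|=1/2, |U|=3/2
  updated: d(I,QU)=14, d(L,QU)=9, d(O,QU)=29/2
2. join I+O (d=5, Q=-79/2) ⇒ IO; edges |I|=33/8, |O|=7/8
  updated: d(IO,L)=3, d(IO,QU)=47/4
3. join IO+L (d=3, Q=-95/4) ⇒ ILO; edges |IO|=23/8, |L|=1/8
  updated: d(ILO,QU)=71/8
4. join ILO+QU (d=71/8) ⇒ ILOQU; edges |ILO|=71/16, |QU|=71/16
final tree: (((I:33/8,O:7/8):23/8,L:1/8):71/16,(Q:1/2,U:3/2):71/16)
total length: 151/8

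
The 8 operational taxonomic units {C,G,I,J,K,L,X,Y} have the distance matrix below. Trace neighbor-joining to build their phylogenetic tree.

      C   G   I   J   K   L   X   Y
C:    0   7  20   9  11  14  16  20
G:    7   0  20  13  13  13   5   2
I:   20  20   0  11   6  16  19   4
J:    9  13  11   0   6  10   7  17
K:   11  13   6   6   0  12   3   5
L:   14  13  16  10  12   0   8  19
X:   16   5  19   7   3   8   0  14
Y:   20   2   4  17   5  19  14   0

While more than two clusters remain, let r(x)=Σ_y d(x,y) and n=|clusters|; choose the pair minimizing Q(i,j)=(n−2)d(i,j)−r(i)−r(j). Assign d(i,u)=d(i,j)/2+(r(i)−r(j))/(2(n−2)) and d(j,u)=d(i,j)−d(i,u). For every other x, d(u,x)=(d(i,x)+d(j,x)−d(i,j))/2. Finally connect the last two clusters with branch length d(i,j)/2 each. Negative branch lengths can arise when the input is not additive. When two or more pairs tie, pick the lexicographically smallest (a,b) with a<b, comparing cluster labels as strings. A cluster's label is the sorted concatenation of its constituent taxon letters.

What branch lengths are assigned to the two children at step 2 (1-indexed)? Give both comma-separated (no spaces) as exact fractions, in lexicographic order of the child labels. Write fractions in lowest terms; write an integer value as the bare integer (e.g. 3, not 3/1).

step 1: merge (I,Y) at d=4, Q=-153; branch lengths I→13/4, Y→3/4; new cluster IY
  updated: d(C,IY)=18, d(G,IY)=9, d(IY,J)=12, d(IY,K)=7/2, d(IY,L)=31/2, d(IY,X)=29/2
step 2: merge (IY,K) at d=7/2, Q=-207/2; branch lengths IY→83/20, K→-13/20; new cluster IKY
  updated: d(C,IKY)=51/4, d(G,IKY)=37/4, d(IKY,J)=29/4, d(IKY,L)=12, d(IKY,X)=7
step 3: merge (C,G) at d=7, Q=-78; branch lengths C→79/16, G→33/16; new cluster CG
  updated: d(CG,IKY)=15/2, d(CG,J)=15/2, d(CG,L)=10, d(CG,X)=7
step 4: merge (L,X) at d=8, Q=-45; branch lengths L→35/6, X→13/6; new cluster LX
  updated: d(CG,LX)=9/2, d(IKY,LX)=11/2, d(J,LX)=9/2
step 5: merge (CG,LX) at d=9/2, Q=-25; branch lengths CG→7/2, LX→1; new cluster CGLX
  updated: d(CGLX,IKY)=17/4, d(CGLX,J)=15/4
step 6: merge (CGLX,IKY) at d=17/4, Q=-61/4; branch lengths CGLX→3/8, IKY→31/8; new cluster CGIKLXY
  updated: d(CGIKLXY,J)=27/8
step 7: merge (CGIKLXY,J) at d=27/8; branch lengths CGIKLXY→27/16, J→27/16; new cluster CGIJKLXY
final tree: ((((C:79/16,G:33/16):7/2,(L:35/6,X:13/6):1):3/8,((I:13/4,Y:3/4):83/20,K:-13/20):31/8):27/16,J:27/16)
total length: 277/8

83/20,-13/20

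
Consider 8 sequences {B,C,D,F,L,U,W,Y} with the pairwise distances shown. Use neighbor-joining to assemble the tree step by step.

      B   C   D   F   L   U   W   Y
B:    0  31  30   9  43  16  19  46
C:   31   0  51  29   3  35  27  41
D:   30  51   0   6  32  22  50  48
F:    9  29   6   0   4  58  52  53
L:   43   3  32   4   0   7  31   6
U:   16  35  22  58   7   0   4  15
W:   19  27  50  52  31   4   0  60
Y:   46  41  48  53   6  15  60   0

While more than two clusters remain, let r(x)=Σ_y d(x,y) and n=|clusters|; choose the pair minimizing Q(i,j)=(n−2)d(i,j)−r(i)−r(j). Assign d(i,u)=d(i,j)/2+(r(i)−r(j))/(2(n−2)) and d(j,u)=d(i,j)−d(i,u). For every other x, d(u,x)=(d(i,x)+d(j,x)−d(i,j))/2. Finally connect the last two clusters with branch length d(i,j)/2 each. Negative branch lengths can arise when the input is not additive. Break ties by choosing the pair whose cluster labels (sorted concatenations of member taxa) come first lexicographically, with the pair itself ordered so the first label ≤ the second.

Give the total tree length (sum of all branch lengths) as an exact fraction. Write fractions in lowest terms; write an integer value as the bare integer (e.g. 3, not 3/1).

2497/32

1. join D+F (d=6, Q=-414) ⇒ DF; edges |D|=16/3, |F|=2/3
  updated: d(B,DF)=33/2, d(C,DF)=37, d(DF,L)=15, d(DF,U)=37, d(DF,W)=48, d(DF,Y)=95/2
2. join L+Y (d=6, Q=-581/2) ⇒ LY; edges |L|=-161/20, |Y|=281/20
  updated: d(B,LY)=83/2, d(C,LY)=19, d(DF,LY)=113/4, d(LY,U)=8, d(LY,W)=85/2
3. join B+DF (d=33/2, Q=-899/4) ⇒ BDF; edges |B|=93/32, |DF|=435/32
  updated: d(BDF,C)=103/4, d(BDF,LY)=213/8, d(BDF,U)=73/4, d(BDF,W)=101/4
4. join U+W (d=4, Q=-152) ⇒ UW; edges |U|=-43/12, |W|=91/12
  updated: d(BDF,UW)=79/4, d(C,UW)=29, d(LY,UW)=93/4
5. join BDF+UW (d=79/4, Q=-837/8) ⇒ BDFUW; edges |BDF|=317/32, |UW|=315/32
  updated: d(BDFUW,C)=35/2, d(BDFUW,LY)=241/16
6. join BDFUW+C (d=35/2, Q=-825/16) ⇒ BCDFUW; edges |BDFUW|=217/32, |C|=343/32
  updated: d(BCDFUW,LY)=265/32
7. join BCDFUW+LY (d=265/32) ⇒ BCDFLUWY; edges |BCDFUW|=265/64, |LY|=265/64
final tree: ((((B:93/32,(D:16/3,F:2/3):435/32):317/32,(U:-43/12,W:91/12):315/32):217/32,C:343/32):265/64,(L:-161/20,Y:281/20):265/64)
total length: 2497/32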